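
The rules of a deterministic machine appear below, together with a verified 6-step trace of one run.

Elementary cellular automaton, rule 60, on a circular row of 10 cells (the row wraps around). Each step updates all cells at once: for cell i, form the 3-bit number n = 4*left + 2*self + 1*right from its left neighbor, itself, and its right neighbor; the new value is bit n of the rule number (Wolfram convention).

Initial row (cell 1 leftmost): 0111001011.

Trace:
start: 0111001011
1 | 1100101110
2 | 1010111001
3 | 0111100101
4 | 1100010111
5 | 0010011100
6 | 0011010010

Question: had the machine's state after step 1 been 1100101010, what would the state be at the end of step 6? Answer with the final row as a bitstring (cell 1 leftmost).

0101010100

state after step 1 := 1100101010
2 | 1010111111
3 | 0111100000
4 | 0100010000
5 | 0110011000
6 | 0101010100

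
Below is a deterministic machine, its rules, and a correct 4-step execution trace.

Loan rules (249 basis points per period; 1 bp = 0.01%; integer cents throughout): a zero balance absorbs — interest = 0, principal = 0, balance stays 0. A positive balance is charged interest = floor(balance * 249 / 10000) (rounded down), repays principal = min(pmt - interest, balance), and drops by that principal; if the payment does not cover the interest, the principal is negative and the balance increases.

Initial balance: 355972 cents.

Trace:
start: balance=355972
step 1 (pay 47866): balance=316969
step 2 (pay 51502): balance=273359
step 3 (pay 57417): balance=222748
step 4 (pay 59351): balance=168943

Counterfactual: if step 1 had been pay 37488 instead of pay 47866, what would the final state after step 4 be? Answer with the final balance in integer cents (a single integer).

(re-executing from step 1 with the substitution; state before step 1: balance=355972)
step 1 (pay 37488): balance=327347
step 2 (pay 51502): balance=283995
step 3 (pay 57417): balance=233649
step 4 (pay 59351): balance=180115

180115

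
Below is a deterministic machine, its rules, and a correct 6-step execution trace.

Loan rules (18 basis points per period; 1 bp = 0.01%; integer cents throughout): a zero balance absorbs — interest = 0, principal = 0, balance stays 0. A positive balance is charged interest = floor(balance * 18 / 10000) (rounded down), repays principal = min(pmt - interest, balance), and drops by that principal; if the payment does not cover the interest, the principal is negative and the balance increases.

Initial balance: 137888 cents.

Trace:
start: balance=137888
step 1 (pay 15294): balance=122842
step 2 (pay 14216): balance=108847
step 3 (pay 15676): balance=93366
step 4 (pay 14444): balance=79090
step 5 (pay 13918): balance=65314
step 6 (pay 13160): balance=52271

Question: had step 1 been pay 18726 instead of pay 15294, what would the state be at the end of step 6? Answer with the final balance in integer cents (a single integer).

(re-executing from step 1 with the substitution; state before step 1: balance=137888)
step 1 (pay 18726): balance=119410
step 2 (pay 14216): balance=105408
step 3 (pay 15676): balance=89921
step 4 (pay 14444): balance=75638
step 5 (pay 13918): balance=61856
step 6 (pay 13160): balance=48807

48807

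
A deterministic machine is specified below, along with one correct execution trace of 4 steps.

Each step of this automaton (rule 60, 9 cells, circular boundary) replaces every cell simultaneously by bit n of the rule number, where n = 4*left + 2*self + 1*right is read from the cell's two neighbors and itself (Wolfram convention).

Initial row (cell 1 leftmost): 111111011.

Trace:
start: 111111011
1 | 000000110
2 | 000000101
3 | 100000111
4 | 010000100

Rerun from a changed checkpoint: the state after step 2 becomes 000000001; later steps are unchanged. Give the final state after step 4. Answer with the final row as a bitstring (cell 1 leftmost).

state after step 2 := 000000001
3 | 100000001
4 | 010000001

010000001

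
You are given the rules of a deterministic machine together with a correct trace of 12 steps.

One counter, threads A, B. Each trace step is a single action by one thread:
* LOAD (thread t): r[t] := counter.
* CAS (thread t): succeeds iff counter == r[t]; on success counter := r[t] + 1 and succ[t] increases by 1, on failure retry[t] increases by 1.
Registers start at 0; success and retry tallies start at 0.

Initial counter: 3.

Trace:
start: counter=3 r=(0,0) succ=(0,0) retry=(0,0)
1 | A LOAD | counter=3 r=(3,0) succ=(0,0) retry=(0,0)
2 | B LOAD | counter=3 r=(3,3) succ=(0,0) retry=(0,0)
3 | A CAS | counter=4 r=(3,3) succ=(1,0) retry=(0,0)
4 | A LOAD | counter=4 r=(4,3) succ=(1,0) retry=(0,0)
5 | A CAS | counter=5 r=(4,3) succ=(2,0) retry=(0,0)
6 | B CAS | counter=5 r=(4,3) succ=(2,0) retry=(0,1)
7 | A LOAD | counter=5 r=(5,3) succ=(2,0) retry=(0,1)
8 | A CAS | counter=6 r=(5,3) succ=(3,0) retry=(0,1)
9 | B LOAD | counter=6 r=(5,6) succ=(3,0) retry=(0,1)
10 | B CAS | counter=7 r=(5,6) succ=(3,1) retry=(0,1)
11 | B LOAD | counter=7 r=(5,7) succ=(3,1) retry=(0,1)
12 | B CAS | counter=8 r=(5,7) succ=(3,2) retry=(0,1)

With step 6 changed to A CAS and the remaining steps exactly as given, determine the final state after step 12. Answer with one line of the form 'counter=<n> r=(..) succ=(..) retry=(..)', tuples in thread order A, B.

counter=8 r=(5,7) succ=(3,2) retry=(1,0)

(re-executing from step 6 with the substitution; state before step 6: counter=5 r=(4,3) succ=(2,0) retry=(0,0))
6 | A CAS | counter=5 r=(4,3) succ=(2,0) retry=(1,0)
7 | A LOAD | counter=5 r=(5,3) succ=(2,0) retry=(1,0)
8 | A CAS | counter=6 r=(5,3) succ=(3,0) retry=(1,0)
9 | B LOAD | counter=6 r=(5,6) succ=(3,0) retry=(1,0)
10 | B CAS | counter=7 r=(5,6) succ=(3,1) retry=(1,0)
11 | B LOAD | counter=7 r=(5,7) succ=(3,1) retry=(1,0)
12 | B CAS | counter=8 r=(5,7) succ=(3,2) retry=(1,0)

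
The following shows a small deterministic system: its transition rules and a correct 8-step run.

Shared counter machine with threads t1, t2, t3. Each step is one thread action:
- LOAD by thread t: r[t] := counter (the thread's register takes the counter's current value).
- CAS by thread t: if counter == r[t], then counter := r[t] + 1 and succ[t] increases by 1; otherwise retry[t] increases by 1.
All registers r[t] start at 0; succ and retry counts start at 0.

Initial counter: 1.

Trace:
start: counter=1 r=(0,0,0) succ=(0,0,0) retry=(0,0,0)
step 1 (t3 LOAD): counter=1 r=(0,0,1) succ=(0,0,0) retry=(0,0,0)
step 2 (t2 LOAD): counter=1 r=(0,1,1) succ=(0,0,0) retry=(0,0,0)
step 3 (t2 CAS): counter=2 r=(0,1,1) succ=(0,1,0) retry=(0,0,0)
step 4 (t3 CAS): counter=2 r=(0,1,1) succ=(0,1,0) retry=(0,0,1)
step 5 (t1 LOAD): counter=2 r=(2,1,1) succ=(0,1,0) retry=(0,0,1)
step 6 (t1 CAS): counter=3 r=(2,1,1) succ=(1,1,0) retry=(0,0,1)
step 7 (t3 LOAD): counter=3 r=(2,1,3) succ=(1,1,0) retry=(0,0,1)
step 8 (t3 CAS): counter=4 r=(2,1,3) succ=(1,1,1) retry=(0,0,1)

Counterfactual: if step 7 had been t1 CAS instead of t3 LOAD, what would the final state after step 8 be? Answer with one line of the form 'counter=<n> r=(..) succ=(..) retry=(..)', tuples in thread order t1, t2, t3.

(re-executing from step 7 with the substitution; state before step 7: counter=3 r=(2,1,1) succ=(1,1,0) retry=(0,0,1))
step 7 (t1 CAS): counter=3 r=(2,1,1) succ=(1,1,0) retry=(1,0,1)
step 8 (t3 CAS): counter=3 r=(2,1,1) succ=(1,1,0) retry=(1,0,2)

counter=3 r=(2,1,1) succ=(1,1,0) retry=(1,0,2)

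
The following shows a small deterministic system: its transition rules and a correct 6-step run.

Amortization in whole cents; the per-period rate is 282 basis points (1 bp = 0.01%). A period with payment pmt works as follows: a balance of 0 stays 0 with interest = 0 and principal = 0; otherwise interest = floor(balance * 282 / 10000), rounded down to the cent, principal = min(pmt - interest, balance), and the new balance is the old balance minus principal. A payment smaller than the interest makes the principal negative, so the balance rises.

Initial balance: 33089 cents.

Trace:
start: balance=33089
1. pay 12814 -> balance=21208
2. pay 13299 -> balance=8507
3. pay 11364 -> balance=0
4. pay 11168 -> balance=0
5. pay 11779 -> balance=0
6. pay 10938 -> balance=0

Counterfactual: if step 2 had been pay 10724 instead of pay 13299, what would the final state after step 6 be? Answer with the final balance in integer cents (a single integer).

0

(re-executing from step 2 with the substitution; state before step 2: balance=21208)
2. pay 10724 -> balance=11082
3. pay 11364 -> balance=30
4. pay 11168 -> balance=0
5. pay 11779 -> balance=0
6. pay 10938 -> balance=0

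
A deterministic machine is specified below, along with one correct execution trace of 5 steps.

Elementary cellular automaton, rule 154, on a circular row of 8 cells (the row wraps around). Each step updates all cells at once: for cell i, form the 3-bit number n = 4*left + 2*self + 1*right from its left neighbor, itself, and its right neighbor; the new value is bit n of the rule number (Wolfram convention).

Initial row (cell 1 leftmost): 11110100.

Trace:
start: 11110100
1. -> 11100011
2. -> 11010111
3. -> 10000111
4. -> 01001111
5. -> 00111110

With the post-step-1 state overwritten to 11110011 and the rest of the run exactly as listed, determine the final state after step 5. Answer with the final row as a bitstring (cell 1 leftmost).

00111111

state after step 1 := 11110011
2. -> 11101111
3. -> 11001111
4. -> 10111111
5. -> 00111111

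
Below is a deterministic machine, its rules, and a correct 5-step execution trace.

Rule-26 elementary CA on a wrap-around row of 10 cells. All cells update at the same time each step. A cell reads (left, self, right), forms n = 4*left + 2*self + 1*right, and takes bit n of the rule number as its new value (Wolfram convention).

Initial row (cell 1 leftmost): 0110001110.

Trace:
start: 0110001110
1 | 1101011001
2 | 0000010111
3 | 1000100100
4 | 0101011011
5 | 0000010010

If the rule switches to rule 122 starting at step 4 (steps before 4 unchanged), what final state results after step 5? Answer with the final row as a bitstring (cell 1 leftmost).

(re-executing steps 4..5 under rule 122; state before step 4: 1000100100)
4 | 0101011011
5 | 1010111111

1010111111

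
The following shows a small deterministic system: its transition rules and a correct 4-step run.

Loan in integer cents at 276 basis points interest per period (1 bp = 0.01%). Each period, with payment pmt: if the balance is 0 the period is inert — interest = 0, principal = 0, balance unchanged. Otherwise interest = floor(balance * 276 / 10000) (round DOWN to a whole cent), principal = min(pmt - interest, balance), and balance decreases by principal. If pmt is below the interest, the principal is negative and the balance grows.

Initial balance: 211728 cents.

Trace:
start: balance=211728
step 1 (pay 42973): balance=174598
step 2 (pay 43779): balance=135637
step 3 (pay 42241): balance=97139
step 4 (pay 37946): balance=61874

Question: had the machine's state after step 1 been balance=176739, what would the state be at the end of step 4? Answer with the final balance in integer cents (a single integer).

state after step 1 := balance=176739
step 2 (pay 43779): balance=137837
step 3 (pay 42241): balance=99400
step 4 (pay 37946): balance=64197

64197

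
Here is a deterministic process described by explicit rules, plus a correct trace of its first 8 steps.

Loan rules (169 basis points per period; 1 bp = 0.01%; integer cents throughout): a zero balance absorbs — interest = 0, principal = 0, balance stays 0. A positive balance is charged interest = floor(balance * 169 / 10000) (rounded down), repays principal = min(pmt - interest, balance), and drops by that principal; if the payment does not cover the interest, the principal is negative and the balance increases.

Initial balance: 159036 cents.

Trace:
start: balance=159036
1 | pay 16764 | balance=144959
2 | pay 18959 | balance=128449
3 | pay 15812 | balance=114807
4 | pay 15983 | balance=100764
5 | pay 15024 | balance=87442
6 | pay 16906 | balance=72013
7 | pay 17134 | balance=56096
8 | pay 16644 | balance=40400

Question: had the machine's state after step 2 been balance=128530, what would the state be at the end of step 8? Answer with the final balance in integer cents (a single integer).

40490

state after step 2 := balance=128530
3 | pay 15812 | balance=114890
4 | pay 15983 | balance=100848
5 | pay 15024 | balance=87528
6 | pay 16906 | balance=72101
7 | pay 17134 | balance=56185
8 | pay 16644 | balance=40490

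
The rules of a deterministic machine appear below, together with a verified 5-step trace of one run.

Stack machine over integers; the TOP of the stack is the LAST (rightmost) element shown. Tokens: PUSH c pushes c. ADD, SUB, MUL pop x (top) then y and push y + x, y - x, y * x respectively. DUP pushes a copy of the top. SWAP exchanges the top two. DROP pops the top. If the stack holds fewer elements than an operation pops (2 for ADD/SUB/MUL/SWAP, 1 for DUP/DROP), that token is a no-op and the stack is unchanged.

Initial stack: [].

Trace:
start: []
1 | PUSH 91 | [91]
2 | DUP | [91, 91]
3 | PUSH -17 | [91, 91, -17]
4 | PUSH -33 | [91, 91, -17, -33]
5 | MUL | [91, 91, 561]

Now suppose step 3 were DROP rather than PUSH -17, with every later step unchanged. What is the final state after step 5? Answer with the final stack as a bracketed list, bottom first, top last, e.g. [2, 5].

[-3003]

(re-executing from step 3 with the substitution; state before step 3: [91, 91])
3 | DROP | [91]
4 | PUSH -33 | [91, -33]
5 | MUL | [-3003]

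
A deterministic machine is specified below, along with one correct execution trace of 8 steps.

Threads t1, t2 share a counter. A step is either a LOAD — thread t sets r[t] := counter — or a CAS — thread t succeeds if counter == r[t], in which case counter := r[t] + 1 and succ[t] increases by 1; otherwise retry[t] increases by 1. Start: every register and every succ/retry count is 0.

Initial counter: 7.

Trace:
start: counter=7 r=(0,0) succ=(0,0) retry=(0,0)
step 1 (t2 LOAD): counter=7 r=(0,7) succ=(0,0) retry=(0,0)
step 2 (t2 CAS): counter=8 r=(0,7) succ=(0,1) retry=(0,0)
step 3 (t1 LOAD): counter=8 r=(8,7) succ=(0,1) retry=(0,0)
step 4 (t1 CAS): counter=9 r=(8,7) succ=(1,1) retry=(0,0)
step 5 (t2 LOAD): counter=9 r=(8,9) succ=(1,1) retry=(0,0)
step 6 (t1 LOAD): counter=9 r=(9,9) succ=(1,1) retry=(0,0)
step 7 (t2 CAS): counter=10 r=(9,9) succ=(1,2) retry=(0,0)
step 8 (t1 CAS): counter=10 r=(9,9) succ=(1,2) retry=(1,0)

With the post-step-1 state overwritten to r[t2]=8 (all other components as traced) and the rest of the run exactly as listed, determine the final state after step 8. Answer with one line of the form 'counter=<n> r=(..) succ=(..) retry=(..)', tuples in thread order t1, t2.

state after step 1 := counter=7 r=(0,8) succ=(0,0) retry=(0,0)
step 2 (t2 CAS): counter=7 r=(0,8) succ=(0,0) retry=(0,1)
step 3 (t1 LOAD): counter=7 r=(7,8) succ=(0,0) retry=(0,1)
step 4 (t1 CAS): counter=8 r=(7,8) succ=(1,0) retry=(0,1)
step 5 (t2 LOAD): counter=8 r=(7,8) succ=(1,0) retry=(0,1)
step 6 (t1 LOAD): counter=8 r=(8,8) succ=(1,0) retry=(0,1)
step 7 (t2 CAS): counter=9 r=(8,8) succ=(1,1) retry=(0,1)
step 8 (t1 CAS): counter=9 r=(8,8) succ=(1,1) retry=(1,1)

counter=9 r=(8,8) succ=(1,1) retry=(1,1)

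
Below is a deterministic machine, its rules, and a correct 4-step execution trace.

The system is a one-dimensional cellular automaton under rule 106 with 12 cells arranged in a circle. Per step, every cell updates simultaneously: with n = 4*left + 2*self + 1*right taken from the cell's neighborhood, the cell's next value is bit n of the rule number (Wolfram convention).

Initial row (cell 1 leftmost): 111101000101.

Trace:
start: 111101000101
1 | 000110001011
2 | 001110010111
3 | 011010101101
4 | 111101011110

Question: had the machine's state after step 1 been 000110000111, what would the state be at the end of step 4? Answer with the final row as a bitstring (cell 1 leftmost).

state after step 1 := 000110000111
2 | 001110001101
3 | 011010011110
4 | 111100110010

111100110010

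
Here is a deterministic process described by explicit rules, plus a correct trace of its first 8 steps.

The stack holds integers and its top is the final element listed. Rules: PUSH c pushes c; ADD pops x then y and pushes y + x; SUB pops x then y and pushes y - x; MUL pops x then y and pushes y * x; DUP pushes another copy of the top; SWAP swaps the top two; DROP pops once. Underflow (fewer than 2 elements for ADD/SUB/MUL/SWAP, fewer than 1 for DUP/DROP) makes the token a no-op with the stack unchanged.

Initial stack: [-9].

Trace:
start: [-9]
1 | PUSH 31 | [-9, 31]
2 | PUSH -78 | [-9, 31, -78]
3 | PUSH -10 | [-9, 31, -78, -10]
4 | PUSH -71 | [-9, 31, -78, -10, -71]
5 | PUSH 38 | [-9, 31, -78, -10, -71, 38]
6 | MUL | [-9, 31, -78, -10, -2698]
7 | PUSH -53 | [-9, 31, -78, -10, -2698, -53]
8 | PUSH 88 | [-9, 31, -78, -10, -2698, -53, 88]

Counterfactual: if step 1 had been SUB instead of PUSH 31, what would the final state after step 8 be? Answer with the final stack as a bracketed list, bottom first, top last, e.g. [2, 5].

(re-executing from step 1 with the substitution; state before step 1: [-9])
1 | SUB | [-9]
2 | PUSH -78 | [-9, -78]
3 | PUSH -10 | [-9, -78, -10]
4 | PUSH -71 | [-9, -78, -10, -71]
5 | PUSH 38 | [-9, -78, -10, -71, 38]
6 | MUL | [-9, -78, -10, -2698]
7 | PUSH -53 | [-9, -78, -10, -2698, -53]
8 | PUSH 88 | [-9, -78, -10, -2698, -53, 88]

[-9, -78, -10, -2698, -53, 88]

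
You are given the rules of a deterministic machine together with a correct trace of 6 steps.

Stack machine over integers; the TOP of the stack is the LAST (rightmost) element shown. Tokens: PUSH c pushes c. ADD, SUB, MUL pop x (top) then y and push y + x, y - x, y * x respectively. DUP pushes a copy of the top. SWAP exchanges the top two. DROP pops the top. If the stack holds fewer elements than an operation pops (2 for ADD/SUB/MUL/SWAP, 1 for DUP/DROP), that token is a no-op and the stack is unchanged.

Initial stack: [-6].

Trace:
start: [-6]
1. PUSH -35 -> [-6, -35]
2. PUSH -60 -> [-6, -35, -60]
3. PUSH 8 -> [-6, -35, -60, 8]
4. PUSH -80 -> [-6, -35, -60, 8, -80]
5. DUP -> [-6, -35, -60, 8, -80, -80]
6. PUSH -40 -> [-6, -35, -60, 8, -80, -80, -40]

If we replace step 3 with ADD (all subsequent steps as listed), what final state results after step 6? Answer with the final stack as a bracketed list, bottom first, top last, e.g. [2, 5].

[-6, -95, -80, -80, -40]

(re-executing from step 3 with the substitution; state before step 3: [-6, -35, -60])
3. ADD -> [-6, -95]
4. PUSH -80 -> [-6, -95, -80]
5. DUP -> [-6, -95, -80, -80]
6. PUSH -40 -> [-6, -95, -80, -80, -40]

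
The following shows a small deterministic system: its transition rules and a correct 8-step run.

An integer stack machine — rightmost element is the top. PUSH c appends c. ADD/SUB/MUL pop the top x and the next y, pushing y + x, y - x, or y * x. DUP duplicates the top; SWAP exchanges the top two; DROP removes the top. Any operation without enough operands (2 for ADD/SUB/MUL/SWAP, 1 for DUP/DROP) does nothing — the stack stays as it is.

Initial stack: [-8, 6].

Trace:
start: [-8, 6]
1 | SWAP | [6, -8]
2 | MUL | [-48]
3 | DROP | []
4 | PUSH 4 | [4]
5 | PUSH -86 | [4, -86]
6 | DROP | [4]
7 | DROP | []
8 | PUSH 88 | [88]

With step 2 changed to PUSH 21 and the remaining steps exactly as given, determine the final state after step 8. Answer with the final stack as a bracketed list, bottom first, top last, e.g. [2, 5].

[6, -8, 88]

(re-executing from step 2 with the substitution; state before step 2: [6, -8])
2 | PUSH 21 | [6, -8, 21]
3 | DROP | [6, -8]
4 | PUSH 4 | [6, -8, 4]
5 | PUSH -86 | [6, -8, 4, -86]
6 | DROP | [6, -8, 4]
7 | DROP | [6, -8]
8 | PUSH 88 | [6, -8, 88]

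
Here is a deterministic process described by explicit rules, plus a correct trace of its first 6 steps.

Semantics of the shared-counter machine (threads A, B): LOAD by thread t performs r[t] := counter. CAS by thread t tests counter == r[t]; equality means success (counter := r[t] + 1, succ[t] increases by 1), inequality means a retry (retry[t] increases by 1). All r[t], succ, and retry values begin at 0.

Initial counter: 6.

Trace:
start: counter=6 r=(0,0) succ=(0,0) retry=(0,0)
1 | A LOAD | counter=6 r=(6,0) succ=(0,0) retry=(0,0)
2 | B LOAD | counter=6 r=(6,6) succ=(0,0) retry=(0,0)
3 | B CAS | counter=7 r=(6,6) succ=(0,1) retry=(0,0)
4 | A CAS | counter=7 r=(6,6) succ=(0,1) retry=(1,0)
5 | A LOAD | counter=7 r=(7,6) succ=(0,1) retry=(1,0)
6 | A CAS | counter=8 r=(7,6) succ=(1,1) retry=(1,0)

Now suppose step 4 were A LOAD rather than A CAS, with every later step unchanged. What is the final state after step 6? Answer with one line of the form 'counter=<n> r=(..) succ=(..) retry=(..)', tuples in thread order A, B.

counter=8 r=(7,6) succ=(1,1) retry=(0,0)

(re-executing from step 4 with the substitution; state before step 4: counter=7 r=(6,6) succ=(0,1) retry=(0,0))
4 | A LOAD | counter=7 r=(7,6) succ=(0,1) retry=(0,0)
5 | A LOAD | counter=7 r=(7,6) succ=(0,1) retry=(0,0)
6 | A CAS | counter=8 r=(7,6) succ=(1,1) retry=(0,0)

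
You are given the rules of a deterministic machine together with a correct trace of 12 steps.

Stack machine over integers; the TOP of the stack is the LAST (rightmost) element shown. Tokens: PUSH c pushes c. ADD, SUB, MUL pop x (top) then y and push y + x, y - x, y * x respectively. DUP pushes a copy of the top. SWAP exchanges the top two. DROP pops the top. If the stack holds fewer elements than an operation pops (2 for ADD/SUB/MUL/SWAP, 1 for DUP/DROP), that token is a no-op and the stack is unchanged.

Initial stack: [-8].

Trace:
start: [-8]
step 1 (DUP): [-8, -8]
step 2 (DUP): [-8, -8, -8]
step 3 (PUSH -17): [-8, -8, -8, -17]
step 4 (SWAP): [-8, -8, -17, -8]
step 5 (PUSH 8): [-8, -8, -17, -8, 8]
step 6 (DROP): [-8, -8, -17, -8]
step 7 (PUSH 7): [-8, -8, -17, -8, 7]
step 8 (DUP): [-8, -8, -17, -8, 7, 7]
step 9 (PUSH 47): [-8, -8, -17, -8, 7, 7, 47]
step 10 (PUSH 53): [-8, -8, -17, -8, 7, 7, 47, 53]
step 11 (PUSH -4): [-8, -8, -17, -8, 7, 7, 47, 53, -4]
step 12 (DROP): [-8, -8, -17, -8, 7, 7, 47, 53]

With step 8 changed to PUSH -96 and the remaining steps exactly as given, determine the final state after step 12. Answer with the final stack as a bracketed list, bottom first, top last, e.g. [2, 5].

[-8, -8, -17, -8, 7, -96, 47, 53]

(re-executing from step 8 with the substitution; state before step 8: [-8, -8, -17, -8, 7])
step 8 (PUSH -96): [-8, -8, -17, -8, 7, -96]
step 9 (PUSH 47): [-8, -8, -17, -8, 7, -96, 47]
step 10 (PUSH 53): [-8, -8, -17, -8, 7, -96, 47, 53]
step 11 (PUSH -4): [-8, -8, -17, -8, 7, -96, 47, 53, -4]
step 12 (DROP): [-8, -8, -17, -8, 7, -96, 47, 53]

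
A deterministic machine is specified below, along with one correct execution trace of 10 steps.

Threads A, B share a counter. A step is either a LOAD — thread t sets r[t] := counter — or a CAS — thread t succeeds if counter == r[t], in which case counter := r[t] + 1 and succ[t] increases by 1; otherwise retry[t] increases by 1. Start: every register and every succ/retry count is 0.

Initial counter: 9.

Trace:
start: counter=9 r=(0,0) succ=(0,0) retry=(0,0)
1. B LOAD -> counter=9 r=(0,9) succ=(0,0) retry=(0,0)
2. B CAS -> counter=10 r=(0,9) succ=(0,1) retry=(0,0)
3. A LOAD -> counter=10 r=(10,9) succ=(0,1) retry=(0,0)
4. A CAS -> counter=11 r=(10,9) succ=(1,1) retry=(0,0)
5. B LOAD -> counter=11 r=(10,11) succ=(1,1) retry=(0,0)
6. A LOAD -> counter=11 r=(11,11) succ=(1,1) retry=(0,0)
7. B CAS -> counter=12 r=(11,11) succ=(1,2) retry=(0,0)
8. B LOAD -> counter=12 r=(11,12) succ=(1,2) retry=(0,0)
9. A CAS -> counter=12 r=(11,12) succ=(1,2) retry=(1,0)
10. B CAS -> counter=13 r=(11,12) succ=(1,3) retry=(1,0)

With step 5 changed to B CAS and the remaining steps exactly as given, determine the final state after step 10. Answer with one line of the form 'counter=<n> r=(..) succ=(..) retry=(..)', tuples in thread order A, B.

(re-executing from step 5 with the substitution; state before step 5: counter=11 r=(10,9) succ=(1,1) retry=(0,0))
5. B CAS -> counter=11 r=(10,9) succ=(1,1) retry=(0,1)
6. A LOAD -> counter=11 r=(11,9) succ=(1,1) retry=(0,1)
7. B CAS -> counter=11 r=(11,9) succ=(1,1) retry=(0,2)
8. B LOAD -> counter=11 r=(11,11) succ=(1,1) retry=(0,2)
9. A CAS -> counter=12 r=(11,11) succ=(2,1) retry=(0,2)
10. B CAS -> counter=12 r=(11,11) succ=(2,1) retry=(0,3)

counter=12 r=(11,11) succ=(2,1) retry=(0,3)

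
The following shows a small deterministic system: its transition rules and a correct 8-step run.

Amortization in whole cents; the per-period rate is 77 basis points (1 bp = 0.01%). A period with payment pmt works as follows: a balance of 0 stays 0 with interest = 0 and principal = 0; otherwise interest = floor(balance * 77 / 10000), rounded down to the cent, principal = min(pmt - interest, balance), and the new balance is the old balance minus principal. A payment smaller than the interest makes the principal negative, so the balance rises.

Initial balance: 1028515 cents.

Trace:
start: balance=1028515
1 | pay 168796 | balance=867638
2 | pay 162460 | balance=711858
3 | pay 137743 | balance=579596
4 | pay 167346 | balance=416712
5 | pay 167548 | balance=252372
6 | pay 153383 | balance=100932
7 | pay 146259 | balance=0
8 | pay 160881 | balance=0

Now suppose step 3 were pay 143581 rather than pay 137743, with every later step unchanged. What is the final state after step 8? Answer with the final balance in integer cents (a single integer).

(re-executing from step 3 with the substitution; state before step 3: balance=711858)
3 | pay 143581 | balance=573758
4 | pay 167346 | balance=410829
5 | pay 167548 | balance=246444
6 | pay 153383 | balance=94958
7 | pay 146259 | balance=0
8 | pay 160881 | balance=0

0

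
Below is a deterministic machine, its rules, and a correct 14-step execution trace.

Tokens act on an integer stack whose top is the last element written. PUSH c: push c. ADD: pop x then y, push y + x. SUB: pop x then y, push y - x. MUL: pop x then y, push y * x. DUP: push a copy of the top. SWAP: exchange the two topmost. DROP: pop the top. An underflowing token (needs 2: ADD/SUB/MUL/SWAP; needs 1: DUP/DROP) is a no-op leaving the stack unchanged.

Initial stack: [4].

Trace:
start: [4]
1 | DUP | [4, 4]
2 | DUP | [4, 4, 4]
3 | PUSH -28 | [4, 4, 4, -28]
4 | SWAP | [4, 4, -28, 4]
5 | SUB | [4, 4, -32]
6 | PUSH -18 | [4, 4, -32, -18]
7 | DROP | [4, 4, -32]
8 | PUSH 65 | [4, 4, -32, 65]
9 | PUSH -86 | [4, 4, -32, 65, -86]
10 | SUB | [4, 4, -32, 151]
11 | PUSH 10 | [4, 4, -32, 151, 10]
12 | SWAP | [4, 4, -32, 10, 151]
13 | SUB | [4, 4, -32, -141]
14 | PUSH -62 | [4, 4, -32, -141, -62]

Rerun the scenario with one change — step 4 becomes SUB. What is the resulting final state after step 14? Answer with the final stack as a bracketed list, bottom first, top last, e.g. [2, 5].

(re-executing from step 4 with the substitution; state before step 4: [4, 4, 4, -28])
4 | SUB | [4, 4, 32]
5 | SUB | [4, -28]
6 | PUSH -18 | [4, -28, -18]
7 | DROP | [4, -28]
8 | PUSH 65 | [4, -28, 65]
9 | PUSH -86 | [4, -28, 65, -86]
10 | SUB | [4, -28, 151]
11 | PUSH 10 | [4, -28, 151, 10]
12 | SWAP | [4, -28, 10, 151]
13 | SUB | [4, -28, -141]
14 | PUSH -62 | [4, -28, -141, -62]

[4, -28, -141, -62]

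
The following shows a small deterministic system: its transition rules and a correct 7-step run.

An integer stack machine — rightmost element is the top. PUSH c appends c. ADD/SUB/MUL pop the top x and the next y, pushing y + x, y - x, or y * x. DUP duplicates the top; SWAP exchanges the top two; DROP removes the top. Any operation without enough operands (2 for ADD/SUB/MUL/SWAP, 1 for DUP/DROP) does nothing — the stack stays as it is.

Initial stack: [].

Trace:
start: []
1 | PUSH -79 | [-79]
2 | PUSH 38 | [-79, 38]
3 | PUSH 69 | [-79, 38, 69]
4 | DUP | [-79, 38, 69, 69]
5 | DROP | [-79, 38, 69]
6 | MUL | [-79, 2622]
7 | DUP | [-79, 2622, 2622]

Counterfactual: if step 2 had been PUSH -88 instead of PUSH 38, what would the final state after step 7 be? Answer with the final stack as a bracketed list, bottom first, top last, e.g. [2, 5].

(re-executing from step 2 with the substitution; state before step 2: [-79])
2 | PUSH -88 | [-79, -88]
3 | PUSH 69 | [-79, -88, 69]
4 | DUP | [-79, -88, 69, 69]
5 | DROP | [-79, -88, 69]
6 | MUL | [-79, -6072]
7 | DUP | [-79, -6072, -6072]

[-79, -6072, -6072]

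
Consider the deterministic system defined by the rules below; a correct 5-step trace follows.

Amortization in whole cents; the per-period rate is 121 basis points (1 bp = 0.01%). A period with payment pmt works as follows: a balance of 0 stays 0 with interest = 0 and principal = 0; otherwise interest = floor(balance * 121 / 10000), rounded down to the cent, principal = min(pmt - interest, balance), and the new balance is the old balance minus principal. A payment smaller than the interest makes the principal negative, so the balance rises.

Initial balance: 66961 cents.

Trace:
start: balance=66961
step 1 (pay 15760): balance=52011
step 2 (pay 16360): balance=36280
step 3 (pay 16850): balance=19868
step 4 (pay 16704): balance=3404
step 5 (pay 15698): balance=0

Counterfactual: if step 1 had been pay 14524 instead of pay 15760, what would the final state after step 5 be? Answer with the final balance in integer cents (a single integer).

0

(re-executing from step 1 with the substitution; state before step 1: balance=66961)
step 1 (pay 14524): balance=53247
step 2 (pay 16360): balance=37531
step 3 (pay 16850): balance=21135
step 4 (pay 16704): balance=4686
step 5 (pay 15698): balance=0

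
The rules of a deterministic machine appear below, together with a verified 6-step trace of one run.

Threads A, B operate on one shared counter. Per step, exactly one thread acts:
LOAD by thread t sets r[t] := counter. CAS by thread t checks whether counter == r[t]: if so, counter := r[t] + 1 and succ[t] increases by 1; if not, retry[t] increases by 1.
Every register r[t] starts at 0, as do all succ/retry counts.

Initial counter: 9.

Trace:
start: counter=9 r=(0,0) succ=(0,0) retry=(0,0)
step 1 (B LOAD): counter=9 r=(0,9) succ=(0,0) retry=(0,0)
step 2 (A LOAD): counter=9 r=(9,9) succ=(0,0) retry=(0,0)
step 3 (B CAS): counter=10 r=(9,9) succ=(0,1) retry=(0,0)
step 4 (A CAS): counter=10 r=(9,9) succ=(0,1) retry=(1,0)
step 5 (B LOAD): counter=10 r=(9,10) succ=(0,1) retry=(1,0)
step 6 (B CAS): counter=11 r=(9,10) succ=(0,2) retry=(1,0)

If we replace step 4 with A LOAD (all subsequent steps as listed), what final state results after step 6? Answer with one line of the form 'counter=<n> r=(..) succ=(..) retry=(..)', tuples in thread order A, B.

counter=11 r=(10,10) succ=(0,2) retry=(0,0)

(re-executing from step 4 with the substitution; state before step 4: counter=10 r=(9,9) succ=(0,1) retry=(0,0))
step 4 (A LOAD): counter=10 r=(10,9) succ=(0,1) retry=(0,0)
step 5 (B LOAD): counter=10 r=(10,10) succ=(0,1) retry=(0,0)
step 6 (B CAS): counter=11 r=(10,10) succ=(0,2) retry=(0,0)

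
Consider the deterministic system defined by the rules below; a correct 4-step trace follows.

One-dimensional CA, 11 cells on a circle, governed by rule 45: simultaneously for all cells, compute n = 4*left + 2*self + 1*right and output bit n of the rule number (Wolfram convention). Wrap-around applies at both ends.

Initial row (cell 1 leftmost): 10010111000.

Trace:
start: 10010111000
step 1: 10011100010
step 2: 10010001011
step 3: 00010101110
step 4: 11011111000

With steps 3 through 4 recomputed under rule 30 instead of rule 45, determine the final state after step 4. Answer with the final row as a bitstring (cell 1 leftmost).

(re-executing steps 3..4 under rule 30; state before step 3: 10010001011)
step 3: 01111011010
step 4: 11000010011

11000010011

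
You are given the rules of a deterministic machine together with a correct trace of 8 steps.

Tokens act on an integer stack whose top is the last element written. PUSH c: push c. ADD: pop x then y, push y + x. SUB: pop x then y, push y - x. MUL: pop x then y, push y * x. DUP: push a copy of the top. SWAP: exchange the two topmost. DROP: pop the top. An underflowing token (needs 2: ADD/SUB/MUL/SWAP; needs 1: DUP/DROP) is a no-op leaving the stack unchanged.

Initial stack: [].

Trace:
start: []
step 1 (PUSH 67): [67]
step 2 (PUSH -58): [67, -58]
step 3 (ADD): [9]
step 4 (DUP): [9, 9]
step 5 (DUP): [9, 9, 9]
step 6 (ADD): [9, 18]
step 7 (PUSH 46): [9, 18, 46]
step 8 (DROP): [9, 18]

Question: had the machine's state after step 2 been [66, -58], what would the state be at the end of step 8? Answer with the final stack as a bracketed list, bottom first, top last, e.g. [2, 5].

[8, 16]

state after step 2 := [66, -58]
step 3 (ADD): [8]
step 4 (DUP): [8, 8]
step 5 (DUP): [8, 8, 8]
step 6 (ADD): [8, 16]
step 7 (PUSH 46): [8, 16, 46]
step 8 (DROP): [8, 16]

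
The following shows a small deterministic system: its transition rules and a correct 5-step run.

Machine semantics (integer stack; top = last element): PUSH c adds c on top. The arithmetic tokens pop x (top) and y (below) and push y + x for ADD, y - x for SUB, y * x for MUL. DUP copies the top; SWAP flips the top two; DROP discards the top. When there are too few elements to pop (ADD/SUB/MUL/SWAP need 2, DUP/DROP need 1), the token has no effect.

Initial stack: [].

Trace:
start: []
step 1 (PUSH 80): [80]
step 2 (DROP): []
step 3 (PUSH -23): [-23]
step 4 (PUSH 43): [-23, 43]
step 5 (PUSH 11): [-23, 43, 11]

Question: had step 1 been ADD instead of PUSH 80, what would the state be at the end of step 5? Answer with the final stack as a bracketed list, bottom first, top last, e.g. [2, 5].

(re-executing from step 1 with the substitution; state before step 1: [])
step 1 (ADD): []
step 2 (DROP): []
step 3 (PUSH -23): [-23]
step 4 (PUSH 43): [-23, 43]
step 5 (PUSH 11): [-23, 43, 11]

[-23, 43, 11]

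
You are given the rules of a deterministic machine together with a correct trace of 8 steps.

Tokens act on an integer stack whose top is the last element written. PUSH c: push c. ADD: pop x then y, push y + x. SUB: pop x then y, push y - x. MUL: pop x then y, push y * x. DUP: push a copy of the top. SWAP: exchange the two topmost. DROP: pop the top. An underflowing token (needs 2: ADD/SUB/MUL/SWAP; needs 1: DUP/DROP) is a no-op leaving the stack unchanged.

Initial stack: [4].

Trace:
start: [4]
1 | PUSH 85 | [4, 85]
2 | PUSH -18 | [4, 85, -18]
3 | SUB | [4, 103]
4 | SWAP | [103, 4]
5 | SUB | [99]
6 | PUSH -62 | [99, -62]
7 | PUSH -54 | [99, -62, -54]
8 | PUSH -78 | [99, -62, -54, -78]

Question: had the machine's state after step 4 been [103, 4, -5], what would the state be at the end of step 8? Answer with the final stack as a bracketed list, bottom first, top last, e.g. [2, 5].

state after step 4 := [103, 4, -5]
5 | SUB | [103, 9]
6 | PUSH -62 | [103, 9, -62]
7 | PUSH -54 | [103, 9, -62, -54]
8 | PUSH -78 | [103, 9, -62, -54, -78]

[103, 9, -62, -54, -78]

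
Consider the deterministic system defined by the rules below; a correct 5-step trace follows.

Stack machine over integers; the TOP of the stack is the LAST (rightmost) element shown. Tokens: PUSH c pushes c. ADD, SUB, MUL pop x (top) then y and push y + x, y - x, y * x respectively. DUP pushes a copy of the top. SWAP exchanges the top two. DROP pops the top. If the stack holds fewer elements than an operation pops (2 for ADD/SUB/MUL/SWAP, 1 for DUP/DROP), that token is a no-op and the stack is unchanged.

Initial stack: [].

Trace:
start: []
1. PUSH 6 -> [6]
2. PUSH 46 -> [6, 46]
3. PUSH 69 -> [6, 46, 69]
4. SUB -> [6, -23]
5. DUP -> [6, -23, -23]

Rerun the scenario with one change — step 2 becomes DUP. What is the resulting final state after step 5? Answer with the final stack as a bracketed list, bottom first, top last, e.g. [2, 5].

[6, -63, -63]

(re-executing from step 2 with the substitution; state before step 2: [6])
2. DUP -> [6, 6]
3. PUSH 69 -> [6, 6, 69]
4. SUB -> [6, -63]
5. DUP -> [6, -63, -63]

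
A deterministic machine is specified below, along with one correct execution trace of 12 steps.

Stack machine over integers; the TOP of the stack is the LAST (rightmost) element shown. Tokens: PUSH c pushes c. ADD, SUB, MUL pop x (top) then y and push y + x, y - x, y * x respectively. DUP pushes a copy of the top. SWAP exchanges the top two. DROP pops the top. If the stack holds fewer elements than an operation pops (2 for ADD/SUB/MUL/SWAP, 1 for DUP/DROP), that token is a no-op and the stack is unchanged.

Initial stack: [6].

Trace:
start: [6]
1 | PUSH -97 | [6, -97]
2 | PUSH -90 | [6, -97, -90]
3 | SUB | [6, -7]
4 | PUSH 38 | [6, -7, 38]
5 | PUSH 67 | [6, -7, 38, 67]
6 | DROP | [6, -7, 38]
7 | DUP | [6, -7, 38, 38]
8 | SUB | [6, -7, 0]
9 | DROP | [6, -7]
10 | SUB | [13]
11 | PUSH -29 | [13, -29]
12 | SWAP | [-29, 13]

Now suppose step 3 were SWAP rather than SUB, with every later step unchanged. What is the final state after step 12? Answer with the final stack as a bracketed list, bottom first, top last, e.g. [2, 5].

(re-executing from step 3 with the substitution; state before step 3: [6, -97, -90])
3 | SWAP | [6, -90, -97]
4 | PUSH 38 | [6, -90, -97, 38]
5 | PUSH 67 | [6, -90, -97, 38, 67]
6 | DROP | [6, -90, -97, 38]
7 | DUP | [6, -90, -97, 38, 38]
8 | SUB | [6, -90, -97, 0]
9 | DROP | [6, -90, -97]
10 | SUB | [6, 7]
11 | PUSH -29 | [6, 7, -29]
12 | SWAP | [6, -29, 7]

[6, -29, 7]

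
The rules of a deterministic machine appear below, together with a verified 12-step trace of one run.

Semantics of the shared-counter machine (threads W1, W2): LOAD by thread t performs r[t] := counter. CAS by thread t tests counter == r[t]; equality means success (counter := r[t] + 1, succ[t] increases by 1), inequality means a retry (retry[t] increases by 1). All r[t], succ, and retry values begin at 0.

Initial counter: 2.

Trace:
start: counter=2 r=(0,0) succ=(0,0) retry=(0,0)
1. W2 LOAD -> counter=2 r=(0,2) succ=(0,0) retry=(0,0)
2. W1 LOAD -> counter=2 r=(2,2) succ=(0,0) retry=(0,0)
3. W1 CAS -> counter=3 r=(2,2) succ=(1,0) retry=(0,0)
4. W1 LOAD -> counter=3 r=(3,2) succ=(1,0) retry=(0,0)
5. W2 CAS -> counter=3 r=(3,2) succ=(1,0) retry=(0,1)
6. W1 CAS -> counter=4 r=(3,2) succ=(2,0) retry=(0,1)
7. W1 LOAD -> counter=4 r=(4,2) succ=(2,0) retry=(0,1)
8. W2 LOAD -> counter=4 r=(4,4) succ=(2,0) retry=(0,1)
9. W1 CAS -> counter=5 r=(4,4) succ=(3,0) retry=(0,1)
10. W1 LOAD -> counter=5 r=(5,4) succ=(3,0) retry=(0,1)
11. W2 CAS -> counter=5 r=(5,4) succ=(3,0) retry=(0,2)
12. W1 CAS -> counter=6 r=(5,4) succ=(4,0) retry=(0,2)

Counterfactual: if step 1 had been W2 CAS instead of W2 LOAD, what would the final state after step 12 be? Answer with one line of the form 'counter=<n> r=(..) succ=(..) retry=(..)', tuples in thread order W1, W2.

counter=6 r=(5,4) succ=(4,0) retry=(0,3)

(re-executing from step 1 with the substitution; state before step 1: counter=2 r=(0,0) succ=(0,0) retry=(0,0))
1. W2 CAS -> counter=2 r=(0,0) succ=(0,0) retry=(0,1)
2. W1 LOAD -> counter=2 r=(2,0) succ=(0,0) retry=(0,1)
3. W1 CAS -> counter=3 r=(2,0) succ=(1,0) retry=(0,1)
4. W1 LOAD -> counter=3 r=(3,0) succ=(1,0) retry=(0,1)
5. W2 CAS -> counter=3 r=(3,0) succ=(1,0) retry=(0,2)
6. W1 CAS -> counter=4 r=(3,0) succ=(2,0) retry=(0,2)
7. W1 LOAD -> counter=4 r=(4,0) succ=(2,0) retry=(0,2)
8. W2 LOAD -> counter=4 r=(4,4) succ=(2,0) retry=(0,2)
9. W1 CAS -> counter=5 r=(4,4) succ=(3,0) retry=(0,2)
10. W1 LOAD -> counter=5 r=(5,4) succ=(3,0) retry=(0,2)
11. W2 CAS -> counter=5 r=(5,4) succ=(3,0) retry=(0,3)
12. W1 CAS -> counter=6 r=(5,4) succ=(4,0) retry=(0,3)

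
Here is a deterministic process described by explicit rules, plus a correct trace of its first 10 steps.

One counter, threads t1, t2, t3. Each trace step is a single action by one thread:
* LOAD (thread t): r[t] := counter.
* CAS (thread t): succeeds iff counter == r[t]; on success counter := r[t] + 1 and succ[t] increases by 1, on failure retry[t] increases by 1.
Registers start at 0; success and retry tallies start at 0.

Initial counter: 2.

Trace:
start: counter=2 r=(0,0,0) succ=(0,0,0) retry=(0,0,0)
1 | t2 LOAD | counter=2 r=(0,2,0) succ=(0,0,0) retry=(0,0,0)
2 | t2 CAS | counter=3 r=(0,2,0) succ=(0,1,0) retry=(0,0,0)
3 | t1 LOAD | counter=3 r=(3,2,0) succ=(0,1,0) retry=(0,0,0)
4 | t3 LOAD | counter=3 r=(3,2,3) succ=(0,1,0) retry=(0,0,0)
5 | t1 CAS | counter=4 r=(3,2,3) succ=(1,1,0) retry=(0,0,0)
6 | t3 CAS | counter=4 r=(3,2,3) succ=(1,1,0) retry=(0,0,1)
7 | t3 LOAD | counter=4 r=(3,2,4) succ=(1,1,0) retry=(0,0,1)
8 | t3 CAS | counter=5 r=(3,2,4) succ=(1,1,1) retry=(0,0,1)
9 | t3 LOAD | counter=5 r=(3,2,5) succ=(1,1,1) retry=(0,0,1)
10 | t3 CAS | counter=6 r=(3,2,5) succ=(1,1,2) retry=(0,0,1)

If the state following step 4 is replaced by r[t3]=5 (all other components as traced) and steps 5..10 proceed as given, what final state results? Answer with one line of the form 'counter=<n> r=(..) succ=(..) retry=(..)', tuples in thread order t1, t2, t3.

state after step 4 := counter=3 r=(3,2,5) succ=(0,1,0) retry=(0,0,0)
5 | t1 CAS | counter=4 r=(3,2,5) succ=(1,1,0) retry=(0,0,0)
6 | t3 CAS | counter=4 r=(3,2,5) succ=(1,1,0) retry=(0,0,1)
7 | t3 LOAD | counter=4 r=(3,2,4) succ=(1,1,0) retry=(0,0,1)
8 | t3 CAS | counter=5 r=(3,2,4) succ=(1,1,1) retry=(0,0,1)
9 | t3 LOAD | counter=5 r=(3,2,5) succ=(1,1,1) retry=(0,0,1)
10 | t3 CAS | counter=6 r=(3,2,5) succ=(1,1,2) retry=(0,0,1)

counter=6 r=(3,2,5) succ=(1,1,2) retry=(0,0,1)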